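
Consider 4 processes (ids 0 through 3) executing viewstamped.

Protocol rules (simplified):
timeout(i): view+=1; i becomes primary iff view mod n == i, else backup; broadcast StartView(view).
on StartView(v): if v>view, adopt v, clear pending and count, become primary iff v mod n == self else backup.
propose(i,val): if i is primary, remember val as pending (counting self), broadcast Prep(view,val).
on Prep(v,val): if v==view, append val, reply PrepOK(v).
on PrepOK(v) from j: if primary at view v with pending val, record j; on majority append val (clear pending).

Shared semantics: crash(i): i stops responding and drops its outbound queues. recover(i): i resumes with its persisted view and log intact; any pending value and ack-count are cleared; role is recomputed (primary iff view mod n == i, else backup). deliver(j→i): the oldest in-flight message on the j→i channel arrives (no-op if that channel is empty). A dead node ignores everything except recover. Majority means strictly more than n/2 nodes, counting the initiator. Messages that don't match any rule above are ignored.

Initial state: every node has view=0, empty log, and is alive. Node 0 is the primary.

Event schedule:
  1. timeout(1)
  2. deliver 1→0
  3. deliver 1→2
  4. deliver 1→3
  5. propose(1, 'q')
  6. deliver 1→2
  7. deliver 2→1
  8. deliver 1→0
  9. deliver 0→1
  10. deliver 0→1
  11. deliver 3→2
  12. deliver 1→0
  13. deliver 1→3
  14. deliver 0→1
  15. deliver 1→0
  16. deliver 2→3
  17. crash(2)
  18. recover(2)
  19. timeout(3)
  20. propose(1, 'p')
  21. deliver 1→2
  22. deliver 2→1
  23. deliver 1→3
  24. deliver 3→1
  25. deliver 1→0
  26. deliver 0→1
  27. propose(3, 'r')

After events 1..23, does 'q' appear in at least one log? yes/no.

e1 timeout(1): 1[prim,v=1,-]
e2 deliver 1→0: 0[back,v=1,-]
e3 deliver 1→2: 2[back,v=1,-]
e4 deliver 1→3: 3[back,v=1,-]
e5 propose(1,'q'): ·
e6 deliver 1→2: 2[back,v=1,q]
e7 deliver 2→1: ·
e8 deliver 1→0: 0[back,v=1,q]
e9 deliver 0→1: 1[prim,v=1,q]
e10 deliver 0→1: ·
e11 deliver 3→2: ·
e12 deliver 1→0: ·
e13 deliver 1→3: 3[back,v=1,q]
e14 deliver 0→1: ·
e15 deliver 1→0: ·
e16 deliver 2→3: ·
e17 crash(2): 2[✗back,v=1,q]
e18 recover(2): 2[back,v=1,q]
e19 timeout(3): 3[back,v=2,q]
e20 propose(1,'p'): ·
e21 deliver 1→2: 2[back,v=1,q,p]
e22 deliver 2→1: ·
e23 deliver 1→3: ·

yes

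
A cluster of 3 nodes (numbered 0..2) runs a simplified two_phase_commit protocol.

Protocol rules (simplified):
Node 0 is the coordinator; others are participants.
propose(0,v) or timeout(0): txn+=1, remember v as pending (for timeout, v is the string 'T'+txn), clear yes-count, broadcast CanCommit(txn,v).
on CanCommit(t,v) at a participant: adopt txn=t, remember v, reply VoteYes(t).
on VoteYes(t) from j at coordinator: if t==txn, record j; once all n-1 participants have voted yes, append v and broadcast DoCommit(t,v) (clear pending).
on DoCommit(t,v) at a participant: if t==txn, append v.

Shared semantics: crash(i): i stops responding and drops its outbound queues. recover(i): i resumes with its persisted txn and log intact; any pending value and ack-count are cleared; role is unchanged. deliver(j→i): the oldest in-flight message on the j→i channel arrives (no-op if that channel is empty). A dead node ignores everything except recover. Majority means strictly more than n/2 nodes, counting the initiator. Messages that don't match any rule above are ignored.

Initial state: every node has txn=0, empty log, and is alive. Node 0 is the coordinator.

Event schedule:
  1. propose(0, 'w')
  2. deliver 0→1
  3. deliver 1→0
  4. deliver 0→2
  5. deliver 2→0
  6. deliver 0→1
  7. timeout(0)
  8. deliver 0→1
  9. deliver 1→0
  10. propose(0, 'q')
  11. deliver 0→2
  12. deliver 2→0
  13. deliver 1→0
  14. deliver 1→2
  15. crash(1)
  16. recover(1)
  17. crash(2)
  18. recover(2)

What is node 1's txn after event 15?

after 1 — propose(0,'w'): n0:coor/t1/[-]
after 2 — deliver 0→1: n1:part/t1/[-]
after 3 — deliver 1→0: ·
after 4 — deliver 0→2: n2:part/t1/[-]
after 5 — deliver 2→0: n0:coor/t1/[w]
after 6 — deliver 0→1: n1:part/t1/[w]
after 7 — timeout(0): n0:coor/t2/[w]
after 8 — deliver 0→1: n1:part/t2/[w]
after 9 — deliver 1→0: ·
after 10 — propose(0,'q'): n0:coor/t3/[w]
after 11 — deliver 0→2: n2:part/t1/[w]
after 12 — deliver 2→0: ·
after 13 — deliver 1→0: ·
after 14 — deliver 1→2: ·
after 15 — crash(1): n1:✗part/t2/[w]

2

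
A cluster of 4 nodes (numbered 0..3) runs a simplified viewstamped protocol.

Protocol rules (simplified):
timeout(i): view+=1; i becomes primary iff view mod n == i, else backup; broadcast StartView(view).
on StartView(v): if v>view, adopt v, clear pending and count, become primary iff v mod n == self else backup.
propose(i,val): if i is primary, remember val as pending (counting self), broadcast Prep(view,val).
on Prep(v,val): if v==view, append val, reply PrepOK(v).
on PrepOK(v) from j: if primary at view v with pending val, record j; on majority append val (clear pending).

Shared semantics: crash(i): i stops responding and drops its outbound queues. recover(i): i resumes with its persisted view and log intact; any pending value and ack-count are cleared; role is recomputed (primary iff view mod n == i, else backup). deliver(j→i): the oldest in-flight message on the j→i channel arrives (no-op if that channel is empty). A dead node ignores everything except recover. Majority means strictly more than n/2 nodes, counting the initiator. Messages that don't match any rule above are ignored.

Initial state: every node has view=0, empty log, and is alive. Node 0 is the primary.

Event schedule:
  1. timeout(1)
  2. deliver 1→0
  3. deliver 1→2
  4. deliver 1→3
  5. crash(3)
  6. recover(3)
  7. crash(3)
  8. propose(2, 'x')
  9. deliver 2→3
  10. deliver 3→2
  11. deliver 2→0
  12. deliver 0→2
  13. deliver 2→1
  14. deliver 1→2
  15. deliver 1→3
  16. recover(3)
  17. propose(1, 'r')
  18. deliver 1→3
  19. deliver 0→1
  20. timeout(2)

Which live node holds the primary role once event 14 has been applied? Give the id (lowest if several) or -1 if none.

e1 timeout(1): 1[prim,v=1,-]
e2 deliver 1→0: 0[back,v=1,-]
e3 deliver 1→2: 2[back,v=1,-]
e4 deliver 1→3: 3[back,v=1,-]
e5 crash(3): 3[✗back,v=1,-]
e6 recover(3): 3[back,v=1,-]
e7 crash(3): 3[✗back,v=1,-]
e8 propose(2,'x'): ·
e9 deliver 2→3: ·
e10 deliver 3→2: ·
e11 deliver 2→0: ·
e12 deliver 0→2: ·
e13 deliver 2→1: ·
e14 deliver 1→2: ·

1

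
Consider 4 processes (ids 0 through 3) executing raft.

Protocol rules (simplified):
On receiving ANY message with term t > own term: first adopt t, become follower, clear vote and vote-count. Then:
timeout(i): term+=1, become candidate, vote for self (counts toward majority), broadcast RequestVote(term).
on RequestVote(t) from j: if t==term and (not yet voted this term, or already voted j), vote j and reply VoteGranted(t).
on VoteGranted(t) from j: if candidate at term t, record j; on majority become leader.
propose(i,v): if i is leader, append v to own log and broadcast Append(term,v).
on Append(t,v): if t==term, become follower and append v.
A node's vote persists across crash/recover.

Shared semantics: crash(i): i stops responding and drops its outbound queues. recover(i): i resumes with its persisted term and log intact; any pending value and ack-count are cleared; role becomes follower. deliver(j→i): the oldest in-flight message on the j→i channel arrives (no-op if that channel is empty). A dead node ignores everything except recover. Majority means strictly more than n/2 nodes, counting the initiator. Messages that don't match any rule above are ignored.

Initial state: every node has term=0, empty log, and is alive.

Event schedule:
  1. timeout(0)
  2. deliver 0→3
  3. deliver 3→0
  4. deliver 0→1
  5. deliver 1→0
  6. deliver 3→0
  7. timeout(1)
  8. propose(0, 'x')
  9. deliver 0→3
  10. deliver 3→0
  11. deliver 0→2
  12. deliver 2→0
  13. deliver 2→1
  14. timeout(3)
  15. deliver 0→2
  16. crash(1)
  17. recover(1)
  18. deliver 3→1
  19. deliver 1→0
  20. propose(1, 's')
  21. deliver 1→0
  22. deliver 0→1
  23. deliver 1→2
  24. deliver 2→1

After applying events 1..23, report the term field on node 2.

[1] timeout(0) → N0(cand t1 [-])
[2] deliver 0→3 → N3(foll t1 [-])
[3] deliver 3→0 → ∅
[4] deliver 0→1 → N1(foll t1 [-])
[5] deliver 1→0 → N0(lead t1 [-])
[6] deliver 3→0 → ∅
[7] timeout(1) → N1(cand t2 [-])
[8] propose(0,'x') → N0(lead t1 [x])
[9] deliver 0→3 → N3(foll t1 [x])
[10] deliver 3→0 → ∅
[11] deliver 0→2 → N2(foll t1 [-])
[12] deliver 2→0 → ∅
[13] deliver 2→1 → ∅
[14] timeout(3) → N3(cand t2 [x])
[15] deliver 0→2 → N2(foll t1 [x])
[16] crash(1) → N1(✗cand t2 [-])
[17] recover(1) → N1(foll t2 [-])
[18] deliver 3→1 → ∅
[19] deliver 1→0 → ∅
[20] propose(1,'s') → ∅
[21] deliver 1→0 → ∅
[22] deliver 0→1 → ∅
[23] deliver 1→2 → ∅

1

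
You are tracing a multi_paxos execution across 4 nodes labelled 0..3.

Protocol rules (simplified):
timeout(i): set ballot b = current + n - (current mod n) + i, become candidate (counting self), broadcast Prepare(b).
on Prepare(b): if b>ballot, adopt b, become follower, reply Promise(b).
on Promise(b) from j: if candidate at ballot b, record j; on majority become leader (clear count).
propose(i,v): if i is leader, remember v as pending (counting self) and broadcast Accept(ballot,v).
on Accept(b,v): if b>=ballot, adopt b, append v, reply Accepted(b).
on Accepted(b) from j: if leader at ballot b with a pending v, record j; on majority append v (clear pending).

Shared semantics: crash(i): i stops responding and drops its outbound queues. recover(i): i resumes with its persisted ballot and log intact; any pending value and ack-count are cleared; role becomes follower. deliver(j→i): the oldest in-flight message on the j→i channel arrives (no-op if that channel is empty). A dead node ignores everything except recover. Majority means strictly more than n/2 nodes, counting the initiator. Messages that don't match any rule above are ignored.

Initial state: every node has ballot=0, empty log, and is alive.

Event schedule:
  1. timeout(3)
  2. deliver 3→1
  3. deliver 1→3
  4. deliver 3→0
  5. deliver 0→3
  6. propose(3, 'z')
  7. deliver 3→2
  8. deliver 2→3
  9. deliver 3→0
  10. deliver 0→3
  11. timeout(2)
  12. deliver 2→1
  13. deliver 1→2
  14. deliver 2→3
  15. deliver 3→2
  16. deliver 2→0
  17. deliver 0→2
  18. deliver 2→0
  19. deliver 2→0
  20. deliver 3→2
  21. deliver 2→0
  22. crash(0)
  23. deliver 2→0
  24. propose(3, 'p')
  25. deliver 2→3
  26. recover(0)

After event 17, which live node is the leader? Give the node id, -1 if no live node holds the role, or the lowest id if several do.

after 1 — timeout(3): n3:cand/b7/[-]
after 2 — deliver 3→1: n1:foll/b7/[-]
after 3 — deliver 1→3: ·
after 4 — deliver 3→0: n0:foll/b7/[-]
after 5 — deliver 0→3: n3:lead/b7/[-]
after 6 — propose(3,'z'): ·
after 7 — deliver 3→2: n2:foll/b7/[-]
after 8 — deliver 2→3: ·
after 9 — deliver 3→0: n0:foll/b7/[z]
after 10 — deliver 0→3: ·
after 11 — timeout(2): n2:cand/b10/[-]
after 12 — deliver 2→1: n1:foll/b10/[-]
after 13 — deliver 1→2: ·
after 14 — deliver 2→3: n3:foll/b10/[-]
after 15 — deliver 3→2: ·
after 16 — deliver 2→0: n0:foll/b10/[z]
after 17 — deliver 0→2: n2:lead/b10/[-]

2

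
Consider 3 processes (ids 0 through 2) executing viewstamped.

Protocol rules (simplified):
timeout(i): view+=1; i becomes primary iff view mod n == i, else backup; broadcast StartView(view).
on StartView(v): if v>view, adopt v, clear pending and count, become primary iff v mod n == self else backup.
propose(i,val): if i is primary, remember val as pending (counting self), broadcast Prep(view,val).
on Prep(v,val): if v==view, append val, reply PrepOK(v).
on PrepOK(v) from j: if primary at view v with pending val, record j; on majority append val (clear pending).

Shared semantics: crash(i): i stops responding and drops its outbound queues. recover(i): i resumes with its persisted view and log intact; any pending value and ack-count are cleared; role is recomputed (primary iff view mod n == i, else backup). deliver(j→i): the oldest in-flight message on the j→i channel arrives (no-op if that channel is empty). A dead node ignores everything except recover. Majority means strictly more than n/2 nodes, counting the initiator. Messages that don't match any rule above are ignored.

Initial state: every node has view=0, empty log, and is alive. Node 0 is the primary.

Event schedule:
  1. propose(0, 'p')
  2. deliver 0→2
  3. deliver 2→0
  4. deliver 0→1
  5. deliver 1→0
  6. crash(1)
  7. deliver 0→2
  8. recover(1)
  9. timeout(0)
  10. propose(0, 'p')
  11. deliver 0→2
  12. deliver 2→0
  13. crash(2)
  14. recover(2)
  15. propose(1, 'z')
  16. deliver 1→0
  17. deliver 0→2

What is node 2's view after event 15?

1

after 1 — propose(0,'p'): ·
after 2 — deliver 0→2: n2:back/v0/[p]
after 3 — deliver 2→0: n0:prim/v0/[p]
after 4 — deliver 0→1: n1:back/v0/[p]
after 5 — deliver 1→0: ·
after 6 — crash(1): n1:✗back/v0/[p]
after 7 — deliver 0→2: ·
after 8 — recover(1): n1:back/v0/[p]
after 9 — timeout(0): n0:back/v1/[p]
after 10 — propose(0,'p'): ·
after 11 — deliver 0→2: n2:back/v1/[p]
after 12 — deliver 2→0: ·
after 13 — crash(2): n2:✗back/v1/[p]
after 14 — recover(2): n2:back/v1/[p]
after 15 — propose(1,'z'): ·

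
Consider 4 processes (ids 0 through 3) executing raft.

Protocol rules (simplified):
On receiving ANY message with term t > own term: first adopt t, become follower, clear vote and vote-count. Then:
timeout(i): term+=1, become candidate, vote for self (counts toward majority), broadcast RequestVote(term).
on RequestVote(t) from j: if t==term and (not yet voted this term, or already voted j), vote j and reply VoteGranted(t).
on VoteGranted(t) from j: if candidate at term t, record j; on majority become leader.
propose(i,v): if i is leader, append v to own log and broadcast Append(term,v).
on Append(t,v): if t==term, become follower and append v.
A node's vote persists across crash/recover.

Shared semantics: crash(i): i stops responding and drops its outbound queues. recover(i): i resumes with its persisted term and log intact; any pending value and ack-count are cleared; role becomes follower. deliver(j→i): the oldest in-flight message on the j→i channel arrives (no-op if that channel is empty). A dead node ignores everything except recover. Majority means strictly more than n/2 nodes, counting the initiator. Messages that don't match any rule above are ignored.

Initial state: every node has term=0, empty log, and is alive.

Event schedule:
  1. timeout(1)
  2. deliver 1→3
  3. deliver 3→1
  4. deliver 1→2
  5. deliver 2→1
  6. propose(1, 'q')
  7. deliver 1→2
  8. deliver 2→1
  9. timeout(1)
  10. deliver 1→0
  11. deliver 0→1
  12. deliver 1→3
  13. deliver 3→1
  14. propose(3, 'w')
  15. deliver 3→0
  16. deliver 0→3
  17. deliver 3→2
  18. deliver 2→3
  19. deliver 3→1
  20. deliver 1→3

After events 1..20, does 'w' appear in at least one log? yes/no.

[1] timeout(1) → N1(cand t1 [-])
[2] deliver 1→3 → N3(foll t1 [-])
[3] deliver 3→1 → ∅
[4] deliver 1→2 → N2(foll t1 [-])
[5] deliver 2→1 → N1(lead t1 [-])
[6] propose(1,'q') → N1(lead t1 [q])
[7] deliver 1→2 → N2(foll t1 [q])
[8] deliver 2→1 → ∅
[9] timeout(1) → N1(cand t2 [q])
[10] deliver 1→0 → N0(foll t1 [-])
[11] deliver 0→1 → ∅
[12] deliver 1→3 → N3(foll t1 [q])
[13] deliver 3→1 → ∅
[14] propose(3,'w') → ∅
[15] deliver 3→0 → ∅
[16] deliver 0→3 → ∅
[17] deliver 3→2 → ∅
[18] deliver 2→3 → ∅
[19] deliver 3→1 → ∅
[20] deliver 1→3 → N3(foll t2 [q])

no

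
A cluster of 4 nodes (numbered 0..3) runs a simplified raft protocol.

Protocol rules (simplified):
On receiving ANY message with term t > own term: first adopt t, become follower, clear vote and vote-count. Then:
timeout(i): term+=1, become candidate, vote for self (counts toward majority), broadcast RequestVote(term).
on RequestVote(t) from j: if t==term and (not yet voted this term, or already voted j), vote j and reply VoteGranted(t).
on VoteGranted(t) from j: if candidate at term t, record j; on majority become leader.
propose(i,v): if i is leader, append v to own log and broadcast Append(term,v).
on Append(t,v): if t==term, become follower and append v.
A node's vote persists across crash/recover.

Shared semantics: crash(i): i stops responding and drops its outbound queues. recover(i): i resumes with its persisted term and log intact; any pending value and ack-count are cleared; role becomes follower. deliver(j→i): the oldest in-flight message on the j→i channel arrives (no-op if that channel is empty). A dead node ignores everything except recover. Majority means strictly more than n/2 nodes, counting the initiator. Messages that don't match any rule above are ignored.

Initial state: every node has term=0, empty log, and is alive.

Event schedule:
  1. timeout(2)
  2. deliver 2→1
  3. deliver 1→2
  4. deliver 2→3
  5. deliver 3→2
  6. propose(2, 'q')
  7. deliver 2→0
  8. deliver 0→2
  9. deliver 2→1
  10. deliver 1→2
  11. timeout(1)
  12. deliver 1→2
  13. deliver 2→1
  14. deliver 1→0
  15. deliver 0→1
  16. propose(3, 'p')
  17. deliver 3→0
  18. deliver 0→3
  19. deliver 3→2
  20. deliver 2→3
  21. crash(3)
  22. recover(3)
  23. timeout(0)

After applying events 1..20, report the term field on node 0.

step 1 timeout(2): 2={cand,t=1,log=-}
step 2 deliver 2→1: 1={foll,t=1,log=-}
step 3 deliver 1→2: —
step 4 deliver 2→3: 3={foll,t=1,log=-}
step 5 deliver 3→2: 2={lead,t=1,log=-}
step 6 propose(2,'q'): 2={lead,t=1,log=q}
step 7 deliver 2→0: 0={foll,t=1,log=-}
step 8 deliver 0→2: —
step 9 deliver 2→1: 1={foll,t=1,log=q}
step 10 deliver 1→2: —
step 11 timeout(1): 1={cand,t=2,log=q}
step 12 deliver 1→2: 2={foll,t=2,log=q}
step 13 deliver 2→1: —
step 14 deliver 1→0: 0={foll,t=2,log=-}
step 15 deliver 0→1: 1={lead,t=2,log=q}
step 16 propose(3,'p'): —
step 17 deliver 3→0: —
step 18 deliver 0→3: —
step 19 deliver 3→2: —
step 20 deliver 2→3: 3={foll,t=1,log=q}

2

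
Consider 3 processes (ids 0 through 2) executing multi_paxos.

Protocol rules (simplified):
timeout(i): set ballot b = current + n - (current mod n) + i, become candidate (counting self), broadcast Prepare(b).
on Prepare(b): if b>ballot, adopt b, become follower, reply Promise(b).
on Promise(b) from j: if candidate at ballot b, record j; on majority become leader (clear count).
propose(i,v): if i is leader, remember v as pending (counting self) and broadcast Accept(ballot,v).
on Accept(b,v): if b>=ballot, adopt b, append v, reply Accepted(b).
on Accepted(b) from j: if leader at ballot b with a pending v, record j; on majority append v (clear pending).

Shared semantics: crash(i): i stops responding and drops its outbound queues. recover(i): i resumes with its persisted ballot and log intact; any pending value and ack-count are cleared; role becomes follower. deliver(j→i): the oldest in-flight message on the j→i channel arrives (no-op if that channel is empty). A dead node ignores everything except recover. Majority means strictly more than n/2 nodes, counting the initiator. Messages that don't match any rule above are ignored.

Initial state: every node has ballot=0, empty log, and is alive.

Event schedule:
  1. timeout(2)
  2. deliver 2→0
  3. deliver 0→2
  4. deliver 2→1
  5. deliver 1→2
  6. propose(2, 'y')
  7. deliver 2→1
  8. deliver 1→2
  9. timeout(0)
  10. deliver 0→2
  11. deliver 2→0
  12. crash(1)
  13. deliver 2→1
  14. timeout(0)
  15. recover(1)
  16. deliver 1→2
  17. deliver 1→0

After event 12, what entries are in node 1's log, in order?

[1] timeout(2) → N2(cand b5 [-])
[2] deliver 2→0 → N0(foll b5 [-])
[3] deliver 0→2 → N2(lead b5 [-])
[4] deliver 2→1 → N1(foll b5 [-])
[5] deliver 1→2 → ∅
[6] propose(2,'y') → ∅
[7] deliver 2→1 → N1(foll b5 [y])
[8] deliver 1→2 → N2(lead b5 [y])
[9] timeout(0) → N0(cand b6 [-])
[10] deliver 0→2 → N2(foll b6 [y])
[11] deliver 2→0 → ∅
[12] crash(1) → N1(✗foll b5 [y])

y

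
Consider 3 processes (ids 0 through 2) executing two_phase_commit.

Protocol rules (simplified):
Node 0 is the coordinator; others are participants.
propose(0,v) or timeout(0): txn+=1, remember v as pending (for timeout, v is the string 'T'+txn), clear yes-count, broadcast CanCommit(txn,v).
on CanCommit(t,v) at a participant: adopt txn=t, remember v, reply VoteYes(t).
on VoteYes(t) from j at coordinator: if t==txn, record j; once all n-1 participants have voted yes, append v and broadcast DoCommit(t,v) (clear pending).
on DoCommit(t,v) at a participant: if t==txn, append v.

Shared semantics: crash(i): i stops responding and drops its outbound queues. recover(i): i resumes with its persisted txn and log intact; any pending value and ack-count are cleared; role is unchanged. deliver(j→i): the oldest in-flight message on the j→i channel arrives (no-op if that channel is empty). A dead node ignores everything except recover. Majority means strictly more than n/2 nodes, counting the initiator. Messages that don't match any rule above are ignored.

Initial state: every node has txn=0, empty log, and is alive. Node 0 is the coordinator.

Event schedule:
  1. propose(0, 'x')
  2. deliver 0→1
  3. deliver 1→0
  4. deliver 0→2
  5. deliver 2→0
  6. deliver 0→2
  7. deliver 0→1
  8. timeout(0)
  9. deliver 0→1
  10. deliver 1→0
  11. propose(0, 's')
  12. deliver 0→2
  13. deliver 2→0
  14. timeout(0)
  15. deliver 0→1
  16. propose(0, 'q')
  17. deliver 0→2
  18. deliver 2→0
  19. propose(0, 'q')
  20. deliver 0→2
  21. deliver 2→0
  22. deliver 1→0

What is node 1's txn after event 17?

step 1 propose(0,'x'): 0={coor,t=1,log=-}
step 2 deliver 0→1: 1={part,t=1,log=-}
step 3 deliver 1→0: —
step 4 deliver 0→2: 2={part,t=1,log=-}
step 5 deliver 2→0: 0={coor,t=1,log=x}
step 6 deliver 0→2: 2={part,t=1,log=x}
step 7 deliver 0→1: 1={part,t=1,log=x}
step 8 timeout(0): 0={coor,t=2,log=x}
step 9 deliver 0→1: 1={part,t=2,log=x}
step 10 deliver 1→0: —
step 11 propose(0,'s'): 0={coor,t=3,log=x}
step 12 deliver 0→2: 2={part,t=2,log=x}
step 13 deliver 2→0: —
step 14 timeout(0): 0={coor,t=4,log=x}
step 15 deliver 0→1: 1={part,t=3,log=x}
step 16 propose(0,'q'): 0={coor,t=5,log=x}
step 17 deliver 0→2: 2={part,t=3,log=x}

3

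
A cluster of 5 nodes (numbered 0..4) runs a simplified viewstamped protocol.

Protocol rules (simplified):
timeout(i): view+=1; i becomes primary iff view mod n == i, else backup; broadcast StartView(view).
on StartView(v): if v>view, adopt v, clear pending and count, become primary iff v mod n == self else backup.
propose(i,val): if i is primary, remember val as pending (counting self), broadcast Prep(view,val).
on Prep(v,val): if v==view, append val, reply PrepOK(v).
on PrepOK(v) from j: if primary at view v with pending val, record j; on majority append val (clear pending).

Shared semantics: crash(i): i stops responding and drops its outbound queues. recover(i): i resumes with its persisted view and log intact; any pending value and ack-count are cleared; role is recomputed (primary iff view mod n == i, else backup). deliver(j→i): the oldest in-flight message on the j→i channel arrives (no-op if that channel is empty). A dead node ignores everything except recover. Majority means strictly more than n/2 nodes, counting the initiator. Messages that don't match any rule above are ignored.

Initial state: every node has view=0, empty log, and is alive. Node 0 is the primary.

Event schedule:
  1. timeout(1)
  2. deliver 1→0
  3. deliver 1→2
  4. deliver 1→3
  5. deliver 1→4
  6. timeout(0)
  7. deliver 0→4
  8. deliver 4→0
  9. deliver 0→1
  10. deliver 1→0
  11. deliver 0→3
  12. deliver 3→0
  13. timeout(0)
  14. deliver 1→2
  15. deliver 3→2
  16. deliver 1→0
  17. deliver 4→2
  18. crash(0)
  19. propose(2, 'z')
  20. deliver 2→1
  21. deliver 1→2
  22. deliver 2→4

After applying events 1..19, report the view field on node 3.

e1 timeout(1): 1[prim,v=1,-]
e2 deliver 1→0: 0[back,v=1,-]
e3 deliver 1→2: 2[back,v=1,-]
e4 deliver 1→3: 3[back,v=1,-]
e5 deliver 1→4: 4[back,v=1,-]
e6 timeout(0): 0[back,v=2,-]
e7 deliver 0→4: 4[back,v=2,-]
e8 deliver 4→0: ·
e9 deliver 0→1: 1[back,v=2,-]
e10 deliver 1→0: ·
e11 deliver 0→3: 3[back,v=2,-]
e12 deliver 3→0: ·
e13 timeout(0): 0[back,v=3,-]
e14 deliver 1→2: ·
e15 deliver 3→2: ·
e16 deliver 1→0: ·
e17 deliver 4→2: ·
e18 crash(0): 0[✗back,v=3,-]
e19 propose(2,'z'): ·

2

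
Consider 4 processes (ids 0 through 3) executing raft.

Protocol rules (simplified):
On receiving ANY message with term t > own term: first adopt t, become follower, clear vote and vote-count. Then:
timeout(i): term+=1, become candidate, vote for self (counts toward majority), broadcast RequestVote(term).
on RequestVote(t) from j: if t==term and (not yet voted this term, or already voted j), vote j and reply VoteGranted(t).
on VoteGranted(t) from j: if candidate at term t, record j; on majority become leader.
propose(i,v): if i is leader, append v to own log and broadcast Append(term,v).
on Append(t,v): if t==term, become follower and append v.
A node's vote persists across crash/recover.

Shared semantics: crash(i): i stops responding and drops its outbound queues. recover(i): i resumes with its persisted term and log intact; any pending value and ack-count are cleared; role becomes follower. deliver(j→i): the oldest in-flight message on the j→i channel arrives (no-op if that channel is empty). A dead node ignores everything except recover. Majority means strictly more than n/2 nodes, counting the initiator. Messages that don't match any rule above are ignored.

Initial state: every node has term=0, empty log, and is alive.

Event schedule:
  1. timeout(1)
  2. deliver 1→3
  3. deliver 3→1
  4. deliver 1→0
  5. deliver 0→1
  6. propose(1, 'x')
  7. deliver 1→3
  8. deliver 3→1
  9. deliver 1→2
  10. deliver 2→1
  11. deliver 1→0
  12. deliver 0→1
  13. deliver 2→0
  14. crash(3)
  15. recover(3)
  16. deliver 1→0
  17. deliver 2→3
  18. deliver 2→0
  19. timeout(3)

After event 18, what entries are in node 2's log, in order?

after 1 — timeout(1): n1:cand/t1/[-]
after 2 — deliver 1→3: n3:foll/t1/[-]
after 3 — deliver 3→1: ·
after 4 — deliver 1→0: n0:foll/t1/[-]
after 5 — deliver 0→1: n1:lead/t1/[-]
after 6 — propose(1,'x'): n1:lead/t1/[x]
after 7 — deliver 1→3: n3:foll/t1/[x]
after 8 — deliver 3→1: ·
after 9 — deliver 1→2: n2:foll/t1/[-]
after 10 — deliver 2→1: ·
after 11 — deliver 1→0: n0:foll/t1/[x]
after 12 — deliver 0→1: ·
after 13 — deliver 2→0: ·
after 14 — crash(3): n3:✗foll/t1/[x]
after 15 — recover(3): n3:foll/t1/[x]
after 16 — deliver 1→0: ·
after 17 — deliver 2→3: ·
after 18 — deliver 2→0: ·

empty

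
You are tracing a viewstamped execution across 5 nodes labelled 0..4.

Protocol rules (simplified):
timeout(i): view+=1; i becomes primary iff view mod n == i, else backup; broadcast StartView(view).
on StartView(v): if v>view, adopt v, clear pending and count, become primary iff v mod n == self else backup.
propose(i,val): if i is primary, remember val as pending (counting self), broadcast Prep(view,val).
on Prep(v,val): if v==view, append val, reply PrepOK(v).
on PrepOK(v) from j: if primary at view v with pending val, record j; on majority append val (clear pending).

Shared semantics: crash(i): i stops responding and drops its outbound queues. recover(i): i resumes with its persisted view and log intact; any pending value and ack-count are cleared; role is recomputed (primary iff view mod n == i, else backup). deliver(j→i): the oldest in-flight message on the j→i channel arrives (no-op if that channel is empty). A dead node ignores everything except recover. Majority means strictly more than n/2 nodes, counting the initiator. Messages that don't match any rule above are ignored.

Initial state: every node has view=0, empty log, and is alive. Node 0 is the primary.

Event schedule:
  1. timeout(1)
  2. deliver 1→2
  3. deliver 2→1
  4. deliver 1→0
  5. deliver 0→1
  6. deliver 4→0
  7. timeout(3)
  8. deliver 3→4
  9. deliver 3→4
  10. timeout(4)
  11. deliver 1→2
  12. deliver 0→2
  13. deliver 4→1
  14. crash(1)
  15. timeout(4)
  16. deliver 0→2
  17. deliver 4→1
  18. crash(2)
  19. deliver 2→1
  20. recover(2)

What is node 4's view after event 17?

after 1 — timeout(1): n1:prim/v1/[-]
after 2 — deliver 1→2: n2:back/v1/[-]
after 3 — deliver 2→1: ·
after 4 — deliver 1→0: n0:back/v1/[-]
after 5 — deliver 0→1: ·
after 6 — deliver 4→0: ·
after 7 — timeout(3): n3:back/v1/[-]
after 8 — deliver 3→4: n4:back/v1/[-]
after 9 — deliver 3→4: ·
after 10 — timeout(4): n4:back/v2/[-]
after 11 — deliver 1→2: ·
after 12 — deliver 0→2: ·
after 13 — deliver 4→1: n1:back/v2/[-]
after 14 — crash(1): n1:✗back/v2/[-]
after 15 — timeout(4): n4:back/v3/[-]
after 16 — deliver 0→2: ·
after 17 — deliver 4→1: ·

3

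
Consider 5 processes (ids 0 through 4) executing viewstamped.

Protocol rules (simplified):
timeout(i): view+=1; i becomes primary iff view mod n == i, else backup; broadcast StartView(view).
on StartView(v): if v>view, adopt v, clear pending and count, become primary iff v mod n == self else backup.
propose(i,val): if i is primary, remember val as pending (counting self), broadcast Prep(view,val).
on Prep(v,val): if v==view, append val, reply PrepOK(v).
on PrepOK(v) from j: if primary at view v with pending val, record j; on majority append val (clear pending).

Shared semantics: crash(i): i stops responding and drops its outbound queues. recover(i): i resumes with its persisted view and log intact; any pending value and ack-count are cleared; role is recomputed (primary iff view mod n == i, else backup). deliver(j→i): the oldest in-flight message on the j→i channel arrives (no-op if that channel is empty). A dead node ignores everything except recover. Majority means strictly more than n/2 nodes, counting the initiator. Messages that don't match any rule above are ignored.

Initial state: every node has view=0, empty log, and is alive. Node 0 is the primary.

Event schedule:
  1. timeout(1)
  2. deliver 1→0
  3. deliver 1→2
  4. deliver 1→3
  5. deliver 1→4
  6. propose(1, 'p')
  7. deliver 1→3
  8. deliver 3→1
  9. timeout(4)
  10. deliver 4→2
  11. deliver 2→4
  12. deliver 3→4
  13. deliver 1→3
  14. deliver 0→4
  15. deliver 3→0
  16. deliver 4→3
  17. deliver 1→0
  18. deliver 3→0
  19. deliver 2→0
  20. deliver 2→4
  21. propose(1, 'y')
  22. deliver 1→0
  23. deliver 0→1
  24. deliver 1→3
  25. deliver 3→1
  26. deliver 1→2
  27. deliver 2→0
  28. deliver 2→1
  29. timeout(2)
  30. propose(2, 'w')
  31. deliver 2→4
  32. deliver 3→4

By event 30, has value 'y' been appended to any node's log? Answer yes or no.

yes

[1] timeout(1) → N1(prim v1 [-])
[2] deliver 1→0 → N0(back v1 [-])
[3] deliver 1→2 → N2(back v1 [-])
[4] deliver 1→3 → N3(back v1 [-])
[5] deliver 1→4 → N4(back v1 [-])
[6] propose(1,'p') → ∅
[7] deliver 1→3 → N3(back v1 [p])
[8] deliver 3→1 → ∅
[9] timeout(4) → N4(back v2 [-])
[10] deliver 4→2 → N2(prim v2 [-])
[11] deliver 2→4 → ∅
[12] deliver 3→4 → ∅
[13] deliver 1→3 → ∅
[14] deliver 0→4 → ∅
[15] deliver 3→0 → ∅
[16] deliver 4→3 → N3(back v2 [p])
[17] deliver 1→0 → N0(back v1 [p])
[18] deliver 3→0 → ∅
[19] deliver 2→0 → ∅
[20] deliver 2→4 → ∅
[21] propose(1,'y') → ∅
[22] deliver 1→0 → N0(back v1 [p,y])
[23] deliver 0→1 → ∅
[24] deliver 1→3 → ∅
[25] deliver 3→1 → ∅
[26] deliver 1→2 → ∅
[27] deliver 2→0 → ∅
[28] deliver 2→1 → ∅
[29] timeout(2) → N2(back v3 [-])
[30] propose(2,'w') → ∅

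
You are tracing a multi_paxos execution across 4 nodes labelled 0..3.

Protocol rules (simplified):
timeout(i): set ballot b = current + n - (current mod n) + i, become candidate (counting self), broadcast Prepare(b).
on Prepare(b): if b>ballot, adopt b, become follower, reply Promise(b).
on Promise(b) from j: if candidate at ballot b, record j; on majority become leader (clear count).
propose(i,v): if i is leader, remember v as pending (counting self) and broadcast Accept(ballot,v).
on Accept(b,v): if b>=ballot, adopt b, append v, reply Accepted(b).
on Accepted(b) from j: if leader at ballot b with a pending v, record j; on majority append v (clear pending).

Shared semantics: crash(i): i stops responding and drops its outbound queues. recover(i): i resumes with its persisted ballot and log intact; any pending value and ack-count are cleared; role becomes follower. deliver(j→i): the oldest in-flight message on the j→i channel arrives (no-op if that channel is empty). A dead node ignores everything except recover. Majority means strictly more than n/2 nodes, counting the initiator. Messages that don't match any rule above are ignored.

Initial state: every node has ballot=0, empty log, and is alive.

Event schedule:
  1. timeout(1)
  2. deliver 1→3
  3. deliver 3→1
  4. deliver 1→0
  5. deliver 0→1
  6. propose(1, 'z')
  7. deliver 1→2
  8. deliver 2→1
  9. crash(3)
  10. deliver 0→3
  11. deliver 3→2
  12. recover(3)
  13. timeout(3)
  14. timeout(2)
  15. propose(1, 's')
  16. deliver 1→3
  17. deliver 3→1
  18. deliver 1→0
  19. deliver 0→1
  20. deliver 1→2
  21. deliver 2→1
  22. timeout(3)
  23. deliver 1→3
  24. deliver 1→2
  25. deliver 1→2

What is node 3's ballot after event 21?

11

e1 timeout(1): 1[cand,b=5,-]
e2 deliver 1→3: 3[foll,b=5,-]
e3 deliver 3→1: ·
e4 deliver 1→0: 0[foll,b=5,-]
e5 deliver 0→1: 1[lead,b=5,-]
e6 propose(1,'z'): ·
e7 deliver 1→2: 2[foll,b=5,-]
e8 deliver 2→1: ·
e9 crash(3): 3[✗foll,b=5,-]
e10 deliver 0→3: ·
e11 deliver 3→2: ·
e12 recover(3): 3[foll,b=5,-]
e13 timeout(3): 3[cand,b=11,-]
e14 timeout(2): 2[cand,b=10,-]
e15 propose(1,'s'): ·
e16 deliver 1→3: ·
e17 deliver 3→1: 1[foll,b=11,-]
e18 deliver 1→0: 0[foll,b=5,z]
e19 deliver 0→1: ·
e20 deliver 1→2: ·
e21 deliver 2→1: ·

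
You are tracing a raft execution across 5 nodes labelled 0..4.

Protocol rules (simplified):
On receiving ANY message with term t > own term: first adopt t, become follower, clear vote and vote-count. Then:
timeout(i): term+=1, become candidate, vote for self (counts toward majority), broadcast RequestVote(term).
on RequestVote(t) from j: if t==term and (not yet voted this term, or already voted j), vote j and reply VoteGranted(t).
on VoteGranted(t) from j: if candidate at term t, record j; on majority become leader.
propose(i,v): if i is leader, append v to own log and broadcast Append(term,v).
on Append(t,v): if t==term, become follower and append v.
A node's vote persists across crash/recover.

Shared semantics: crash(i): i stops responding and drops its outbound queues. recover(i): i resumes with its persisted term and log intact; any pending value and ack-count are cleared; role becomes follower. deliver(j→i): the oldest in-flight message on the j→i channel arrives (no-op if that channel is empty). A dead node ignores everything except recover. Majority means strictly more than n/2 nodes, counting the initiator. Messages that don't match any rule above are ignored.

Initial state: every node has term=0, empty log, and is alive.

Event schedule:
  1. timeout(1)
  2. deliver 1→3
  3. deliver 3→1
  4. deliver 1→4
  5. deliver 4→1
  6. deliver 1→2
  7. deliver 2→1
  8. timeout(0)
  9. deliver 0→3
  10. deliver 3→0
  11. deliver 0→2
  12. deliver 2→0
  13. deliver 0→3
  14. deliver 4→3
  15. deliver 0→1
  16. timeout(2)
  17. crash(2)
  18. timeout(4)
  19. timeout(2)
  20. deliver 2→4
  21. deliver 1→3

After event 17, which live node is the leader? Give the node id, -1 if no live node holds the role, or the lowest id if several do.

1

after 1 — timeout(1): n1:cand/t1/[-]
after 2 — deliver 1→3: n3:foll/t1/[-]
after 3 — deliver 3→1: ·
after 4 — deliver 1→4: n4:foll/t1/[-]
after 5 — deliver 4→1: n1:lead/t1/[-]
after 6 — deliver 1→2: n2:foll/t1/[-]
after 7 — deliver 2→1: ·
after 8 — timeout(0): n0:cand/t1/[-]
after 9 — deliver 0→3: ·
after 10 — deliver 3→0: ·
after 11 — deliver 0→2: ·
after 12 — deliver 2→0: ·
after 13 — deliver 0→3: ·
after 14 — deliver 4→3: ·
after 15 — deliver 0→1: ·
after 16 — timeout(2): n2:cand/t2/[-]
after 17 — crash(2): n2:✗cand/t2/[-]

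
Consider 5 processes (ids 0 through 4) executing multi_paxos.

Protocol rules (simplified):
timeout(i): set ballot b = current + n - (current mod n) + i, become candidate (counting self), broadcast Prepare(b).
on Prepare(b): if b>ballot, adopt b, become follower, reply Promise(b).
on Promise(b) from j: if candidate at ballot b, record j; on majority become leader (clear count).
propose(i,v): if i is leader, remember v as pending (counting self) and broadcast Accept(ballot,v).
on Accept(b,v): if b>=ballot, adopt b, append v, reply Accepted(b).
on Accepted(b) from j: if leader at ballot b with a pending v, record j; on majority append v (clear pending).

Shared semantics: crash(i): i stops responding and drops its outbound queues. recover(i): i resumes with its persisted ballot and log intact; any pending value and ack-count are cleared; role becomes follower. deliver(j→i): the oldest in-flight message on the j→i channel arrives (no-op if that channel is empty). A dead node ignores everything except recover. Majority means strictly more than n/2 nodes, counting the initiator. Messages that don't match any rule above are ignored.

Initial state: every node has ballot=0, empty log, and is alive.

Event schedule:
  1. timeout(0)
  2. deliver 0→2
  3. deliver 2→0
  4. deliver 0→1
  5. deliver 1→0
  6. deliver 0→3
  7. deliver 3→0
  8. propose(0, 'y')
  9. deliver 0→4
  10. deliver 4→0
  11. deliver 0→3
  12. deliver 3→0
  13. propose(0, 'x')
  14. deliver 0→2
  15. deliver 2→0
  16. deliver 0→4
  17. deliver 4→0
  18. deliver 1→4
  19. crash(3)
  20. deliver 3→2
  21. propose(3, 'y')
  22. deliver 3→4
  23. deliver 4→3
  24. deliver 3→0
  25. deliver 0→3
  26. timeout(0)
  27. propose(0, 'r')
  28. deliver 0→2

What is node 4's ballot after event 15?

5

[1] timeout(0) → N0(cand b5 [-])
[2] deliver 0→2 → N2(foll b5 [-])
[3] deliver 2→0 → ∅
[4] deliver 0→1 → N1(foll b5 [-])
[5] deliver 1→0 → N0(lead b5 [-])
[6] deliver 0→3 → N3(foll b5 [-])
[7] deliver 3→0 → ∅
[8] propose(0,'y') → ∅
[9] deliver 0→4 → N4(foll b5 [-])
[10] deliver 4→0 → ∅
[11] deliver 0→3 → N3(foll b5 [y])
[12] deliver 3→0 → ∅
[13] propose(0,'x') → ∅
[14] deliver 0→2 → N2(foll b5 [y])
[15] deliver 2→0 → ∅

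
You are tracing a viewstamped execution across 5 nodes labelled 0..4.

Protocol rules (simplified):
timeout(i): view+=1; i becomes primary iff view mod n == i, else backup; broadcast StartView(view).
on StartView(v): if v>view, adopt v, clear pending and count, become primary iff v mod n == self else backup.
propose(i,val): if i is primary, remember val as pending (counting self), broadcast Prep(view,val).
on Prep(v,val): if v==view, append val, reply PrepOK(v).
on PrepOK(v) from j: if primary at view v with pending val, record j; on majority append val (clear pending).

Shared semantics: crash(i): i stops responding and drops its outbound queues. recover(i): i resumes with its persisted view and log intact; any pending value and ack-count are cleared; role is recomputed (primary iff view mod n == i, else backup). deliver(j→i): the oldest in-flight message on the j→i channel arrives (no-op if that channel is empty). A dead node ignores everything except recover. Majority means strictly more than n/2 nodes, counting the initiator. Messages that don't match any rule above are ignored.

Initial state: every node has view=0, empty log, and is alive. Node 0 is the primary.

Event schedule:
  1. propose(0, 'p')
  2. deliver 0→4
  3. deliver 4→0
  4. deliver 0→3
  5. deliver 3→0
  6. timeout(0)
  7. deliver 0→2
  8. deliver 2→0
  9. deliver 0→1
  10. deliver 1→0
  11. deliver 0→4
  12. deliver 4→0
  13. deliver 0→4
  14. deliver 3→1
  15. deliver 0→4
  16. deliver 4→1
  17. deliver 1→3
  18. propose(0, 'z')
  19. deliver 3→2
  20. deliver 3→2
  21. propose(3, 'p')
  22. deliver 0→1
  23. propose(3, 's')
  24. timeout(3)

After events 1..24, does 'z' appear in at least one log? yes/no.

no

after 1 — propose(0,'p'): ·
after 2 — deliver 0→4: n4:back/v0/[p]
after 3 — deliver 4→0: ·
after 4 — deliver 0→3: n3:back/v0/[p]
after 5 — deliver 3→0: n0:prim/v0/[p]
after 6 — timeout(0): n0:back/v1/[p]
after 7 — deliver 0→2: n2:back/v0/[p]
after 8 — deliver 2→0: ·
after 9 — deliver 0→1: n1:back/v0/[p]
after 10 — deliver 1→0: ·
after 11 — deliver 0→4: n4:back/v1/[p]
after 12 — deliver 4→0: ·
after 13 — deliver 0→4: ·
after 14 — deliver 3→1: ·
after 15 — deliver 0→4: ·
after 16 — deliver 4→1: ·
after 17 — deliver 1→3: ·
after 18 — propose(0,'z'): ·
after 19 — deliver 3→2: ·
after 20 — deliver 3→2: ·
after 21 — propose(3,'p'): ·
after 22 — deliver 0→1: n1:prim/v1/[p]
after 23 — propose(3,'s'): ·
after 24 — timeout(3): n3:back/v1/[p]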